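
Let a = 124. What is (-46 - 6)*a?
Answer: -6448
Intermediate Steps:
(-46 - 6)*a = (-46 - 6)*124 = -52*124 = -6448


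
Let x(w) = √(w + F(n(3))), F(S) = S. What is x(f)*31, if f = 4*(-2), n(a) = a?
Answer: 31*I*√5 ≈ 69.318*I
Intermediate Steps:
f = -8
x(w) = √(3 + w) (x(w) = √(w + 3) = √(3 + w))
x(f)*31 = √(3 - 8)*31 = √(-5)*31 = (I*√5)*31 = 31*I*√5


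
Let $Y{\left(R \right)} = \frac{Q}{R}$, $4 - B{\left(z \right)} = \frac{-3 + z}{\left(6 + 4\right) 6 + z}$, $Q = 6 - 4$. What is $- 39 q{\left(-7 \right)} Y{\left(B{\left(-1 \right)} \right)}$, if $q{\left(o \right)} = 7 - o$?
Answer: $- \frac{5369}{20} \approx -268.45$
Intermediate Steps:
$Q = 2$ ($Q = 6 - 4 = 2$)
$B{\left(z \right)} = 4 - \frac{-3 + z}{60 + z}$ ($B{\left(z \right)} = 4 - \frac{-3 + z}{\left(6 + 4\right) 6 + z} = 4 - \frac{-3 + z}{10 \cdot 6 + z} = 4 - \frac{-3 + z}{60 + z}$)
$Y{\left(R \right)} = \frac{2}{R}$
$- 39 q{\left(-7 \right)} Y{\left(B{\left(-1 \right)} \right)} = - 39 \left(7 - -7\right) \frac{2}{3 \frac{1}{60 - 1} \left(81 - 1\right)} = - 39 \left(7 + 7\right) \frac{2}{3 \cdot \frac{1}{59} \cdot 80} = \left(-39\right) 14 \frac{2}{3 \cdot \frac{1}{59} \cdot 80} = - 546 \frac{2}{\frac{240}{59}} = - 546 \cdot 2 \cdot \frac{59}{240} = \left(-546\right) \frac{59}{120} = - \frac{5369}{20}$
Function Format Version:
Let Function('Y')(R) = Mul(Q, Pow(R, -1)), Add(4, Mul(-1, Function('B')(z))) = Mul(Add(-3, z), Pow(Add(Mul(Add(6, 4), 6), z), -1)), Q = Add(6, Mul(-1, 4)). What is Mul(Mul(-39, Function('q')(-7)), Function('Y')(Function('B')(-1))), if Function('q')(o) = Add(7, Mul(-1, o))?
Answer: Rational(-5369, 20) ≈ -268.45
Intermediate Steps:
Q = 2 (Q = Add(6, -4) = 2)
Function('B')(z) = Add(4, Mul(-1, Pow(Add(60, z), -1), Add(-3, z))) (Function('B')(z) = Add(4, Mul(-1, Mul(Add(-3, z), Pow(Add(Mul(Add(6, 4), 6), z), -1)))) = Add(4, Mul(-1, Mul(Add(-3, z), Pow(Add(Mul(10, 6), z), -1)))) = Add(4, Mul(-1, Mul(Add(-3, z), Pow(Add(60, z), -1)))) = Add(4, Mul(-1, Mul(Pow(Add(60, z), -1), Add(-3, z)))) = Add(4, Mul(-1, Pow(Add(60, z), -1), Add(-3, z))))
Function('Y')(R) = Mul(2, Pow(R, -1))
Mul(Mul(-39, Function('q')(-7)), Function('Y')(Function('B')(-1))) = Mul(Mul(-39, Add(7, Mul(-1, -7))), Mul(2, Pow(Mul(3, Pow(Add(60, -1), -1), Add(81, -1)), -1))) = Mul(Mul(-39, Add(7, 7)), Mul(2, Pow(Mul(3, Pow(59, -1), 80), -1))) = Mul(Mul(-39, 14), Mul(2, Pow(Mul(3, Rational(1, 59), 80), -1))) = Mul(-546, Mul(2, Pow(Rational(240, 59), -1))) = Mul(-546, Mul(2, Rational(59, 240))) = Mul(-546, Rational(59, 120)) = Rational(-5369, 20)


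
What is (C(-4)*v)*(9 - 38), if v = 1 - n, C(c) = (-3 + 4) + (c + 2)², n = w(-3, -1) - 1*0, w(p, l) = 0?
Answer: -145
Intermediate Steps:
n = 0 (n = 0 - 1*0 = 0 + 0 = 0)
C(c) = 1 + (2 + c)²
v = 1 (v = 1 - 1*0 = 1 + 0 = 1)
(C(-4)*v)*(9 - 38) = ((1 + (2 - 4)²)*1)*(9 - 38) = ((1 + (-2)²)*1)*(-29) = ((1 + 4)*1)*(-29) = (5*1)*(-29) = 5*(-29) = -145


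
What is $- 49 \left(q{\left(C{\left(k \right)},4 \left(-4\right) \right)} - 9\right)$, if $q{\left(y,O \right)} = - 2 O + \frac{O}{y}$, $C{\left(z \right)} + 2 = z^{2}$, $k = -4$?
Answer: $-1071$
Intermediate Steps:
$C{\left(z \right)} = -2 + z^{2}$
$- 49 \left(q{\left(C{\left(k \right)},4 \left(-4\right) \right)} - 9\right) = - 49 \left(\left(- 2 \cdot 4 \left(-4\right) + \frac{4 \left(-4\right)}{-2 + \left(-4\right)^{2}}\right) - 9\right) = - 49 \left(\left(\left(-2\right) \left(-16\right) - \frac{16}{-2 + 16}\right) - 9\right) = - 49 \left(\left(32 - \frac{16}{14}\right) - 9\right) = - 49 \left(\left(32 - \frac{8}{7}\right) - 9\right) = - 49 \left(\frac{216}{7} - 9\right) = \left(-49\right) \frac{153}{7} = -1071$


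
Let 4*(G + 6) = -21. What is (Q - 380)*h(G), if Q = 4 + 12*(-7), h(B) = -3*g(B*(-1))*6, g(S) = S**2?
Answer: 2095875/2 ≈ 1.0479e+6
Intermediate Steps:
G = -45/4 (G = -6 + (1/4)*(-21) = -6 - 21/4 = -45/4 ≈ -11.250)
h(B) = -18*B**2 (h(B) = -3*B**2*6 = -18*B**2)
Q = -80 (Q = 4 - 84 = -80)
(Q - 380)*h(G) = (-80 - 380)*(-18*(-45/4)**2) = -(-8280)*2025/16 = -460*(-18225/8) = 2095875/2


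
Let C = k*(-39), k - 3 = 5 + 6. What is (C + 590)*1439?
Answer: 63316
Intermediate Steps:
k = 14 (k = 3 + (5 + 6) = 3 + 11 = 14)
C = -546 (C = 14*(-39) = -546)
(C + 590)*1439 = (-546 + 590)*1439 = 44*1439 = 63316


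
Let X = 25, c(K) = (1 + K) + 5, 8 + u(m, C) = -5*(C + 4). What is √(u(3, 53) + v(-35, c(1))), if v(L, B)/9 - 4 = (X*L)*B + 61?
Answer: I*√54833 ≈ 234.16*I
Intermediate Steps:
u(m, C) = -28 - 5*C (u(m, C) = -8 - 5*(C + 4) = -8 - 5*(4 + C) = -8 + (-20 - 5*C) = -28 - 5*C)
c(K) = 6 + K
v(L, B) = 585 + 225*B*L (v(L, B) = 36 + 9*((25*L)*B + 61) = 36 + 9*(25*B*L + 61) = 36 + 9*(61 + 25*B*L) = 36 + (549 + 225*B*L) = 585 + 225*B*L)
√(u(3, 53) + v(-35, c(1))) = √((-28 - 5*53) + (585 + 225*(6 + 1)*(-35))) = √((-28 - 265) + (585 + 225*7*(-35))) = √(-293 + (585 - 55125)) = √(-293 - 54540) = √(-54833) = I*√54833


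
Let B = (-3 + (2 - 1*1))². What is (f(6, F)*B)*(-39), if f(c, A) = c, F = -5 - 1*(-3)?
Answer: -936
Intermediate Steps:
F = -2 (F = -5 + 3 = -2)
B = 4 (B = (-3 + (2 - 1))² = (-3 + 1)² = (-2)² = 4)
(f(6, F)*B)*(-39) = (6*4)*(-39) = 24*(-39) = -936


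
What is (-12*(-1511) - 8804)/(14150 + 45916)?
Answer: 4664/30033 ≈ 0.15530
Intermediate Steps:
(-12*(-1511) - 8804)/(14150 + 45916) = (18132 - 8804)/60066 = 9328*(1/60066) = 4664/30033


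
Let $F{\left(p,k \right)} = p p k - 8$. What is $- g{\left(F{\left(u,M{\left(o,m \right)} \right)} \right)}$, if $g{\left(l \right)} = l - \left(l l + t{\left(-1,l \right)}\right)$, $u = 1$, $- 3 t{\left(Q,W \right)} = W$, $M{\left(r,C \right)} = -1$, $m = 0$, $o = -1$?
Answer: $93$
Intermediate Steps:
$t{\left(Q,W \right)} = - \frac{W}{3}$
$F{\left(p,k \right)} = -8 + k p^{2}$ ($F{\left(p,k \right)} = p^{2} k - 8 = k p^{2} - 8 = -8 + k p^{2}$)
$g{\left(l \right)} = - l^{2} + \frac{4 l}{3}$ ($g{\left(l \right)} = l - \left(l l - \frac{l}{3}\right) = l - \left(l^{2} - \frac{l}{3}\right) = - l^{2} + \frac{4 l}{3}$)
$- g{\left(F{\left(u,M{\left(o,m \right)} \right)} \right)} = - \frac{\left(-8 - 1^{2}\right) \left(4 - 3 \left(-8 - 1^{2}\right)\right)}{3} = - \frac{\left(-8 - 1\right) \left(4 - 3 \left(-8 - 1\right)\right)}{3} = - \frac{\left(-9\right) \left(4 - -27\right)}{3} = - \frac{\left(-9\right) \left(4 + 27\right)}{3} = - \frac{\left(-9\right) 31}{3} = \left(-1\right) \left(-93\right) = 93$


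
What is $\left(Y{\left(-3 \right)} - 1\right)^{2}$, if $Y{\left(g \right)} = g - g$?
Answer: $1$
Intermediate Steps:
$Y{\left(g \right)} = 0$
$\left(Y{\left(-3 \right)} - 1\right)^{2} = \left(0 - 1\right)^{2} = \left(-1\right)^{2} = 1$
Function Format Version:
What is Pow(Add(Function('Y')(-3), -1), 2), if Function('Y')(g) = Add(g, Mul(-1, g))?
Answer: 1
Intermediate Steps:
Function('Y')(g) = 0
Pow(Add(Function('Y')(-3), -1), 2) = Pow(Add(0, -1), 2) = Pow(-1, 2) = 1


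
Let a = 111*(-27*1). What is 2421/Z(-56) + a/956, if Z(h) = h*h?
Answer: -1771029/749504 ≈ -2.3629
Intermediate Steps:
Z(h) = h²
a = -2997 (a = 111*(-27) = -2997)
2421/Z(-56) + a/956 = 2421/((-56)²) - 2997/956 = 2421/3136 - 2997*1/956 = 2421*(1/3136) - 2997/956 = 2421/3136 - 2997/956 = -1771029/749504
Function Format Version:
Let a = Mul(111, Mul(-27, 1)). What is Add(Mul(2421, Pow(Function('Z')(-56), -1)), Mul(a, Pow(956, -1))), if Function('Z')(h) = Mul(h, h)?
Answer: Rational(-1771029, 749504) ≈ -2.3629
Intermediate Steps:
Function('Z')(h) = Pow(h, 2)
a = -2997 (a = Mul(111, -27) = -2997)
Add(Mul(2421, Pow(Function('Z')(-56), -1)), Mul(a, Pow(956, -1))) = Add(Mul(2421, Pow(Pow(-56, 2), -1)), Mul(-2997, Pow(956, -1))) = Add(Mul(2421, Pow(3136, -1)), Mul(-2997, Rational(1, 956))) = Add(Mul(2421, Rational(1, 3136)), Rational(-2997, 956)) = Add(Rational(2421, 3136), Rational(-2997, 956)) = Rational(-1771029, 749504)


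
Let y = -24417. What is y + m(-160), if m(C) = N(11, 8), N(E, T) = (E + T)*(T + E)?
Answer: -24056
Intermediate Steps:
N(E, T) = (E + T)² (N(E, T) = (E + T)*(E + T) = (E + T)²)
m(C) = 361 (m(C) = (11 + 8)² = 19² = 361)
y + m(-160) = -24417 + 361 = -24056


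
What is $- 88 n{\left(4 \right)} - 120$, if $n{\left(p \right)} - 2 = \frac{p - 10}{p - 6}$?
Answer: $-560$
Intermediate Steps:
$n{\left(p \right)} = 2 + \frac{-10 + p}{-6 + p}$ ($n{\left(p \right)} = 2 + \frac{p - 10}{p - 6} = 2 + \frac{-10 + p}{-6 + p}$)
$- 88 n{\left(4 \right)} - 120 = - 88 \frac{-22 + 3 \cdot 4}{-6 + 4} - 120 = - 88 \frac{-22 + 12}{-2} - 120 = - 88 \left(\left(- \frac{1}{2}\right) \left(-10\right)\right) - 120 = \left(-88\right) 5 - 120 = -440 - 120 = -560$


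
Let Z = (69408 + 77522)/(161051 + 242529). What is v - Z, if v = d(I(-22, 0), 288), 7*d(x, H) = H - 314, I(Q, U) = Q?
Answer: -1152159/282506 ≈ -4.0784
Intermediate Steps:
d(x, H) = -314/7 + H/7 (d(x, H) = (H - 314)/7 = (-314 + H)/7 = -314/7 + H/7)
v = -26/7 (v = -314/7 + (⅐)*288 = -314/7 + 288/7 = -26/7 ≈ -3.7143)
Z = 14693/40358 (Z = 146930/403580 = 146930*(1/403580) = 14693/40358 ≈ 0.36407)
v - Z = -26/7 - 1*14693/40358 = -26/7 - 14693/40358 = -1152159/282506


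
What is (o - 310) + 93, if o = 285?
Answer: 68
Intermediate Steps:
(o - 310) + 93 = (285 - 310) + 93 = -25 + 93 = 68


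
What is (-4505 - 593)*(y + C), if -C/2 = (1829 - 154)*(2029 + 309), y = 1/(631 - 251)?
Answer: 7586522423451/190 ≈ 3.9929e+10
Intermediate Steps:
y = 1/380 ≈ 0.0026316
C = -7832300 (C = -2*(1829 - 154)*(2029 + 309) = -3350*2338 = -2*3916150 = -7832300)
(-4505 - 593)*(y + C) = (-4505 - 593)*(1/380 - 7832300) = -5098*(-2976273999/380) = 7586522423451/190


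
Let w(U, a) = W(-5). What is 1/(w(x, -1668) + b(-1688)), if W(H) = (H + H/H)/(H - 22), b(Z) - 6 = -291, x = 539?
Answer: -27/7691 ≈ -0.0035106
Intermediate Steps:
b(Z) = -285 (b(Z) = 6 - 291 = -285)
W(H) = (1 + H)/(-22 + H) (W(H) = (H + 1)/(-22 + H) = (1 + H)/(-22 + H))
w(U, a) = 4/27 (w(U, a) = (1 - 5)/(-22 - 5) = -4/(-27) = -1/27*(-4) = 4/27)
1/(w(x, -1668) + b(-1688)) = 1/(4/27 - 285) = 1/(-7691/27) = -27/7691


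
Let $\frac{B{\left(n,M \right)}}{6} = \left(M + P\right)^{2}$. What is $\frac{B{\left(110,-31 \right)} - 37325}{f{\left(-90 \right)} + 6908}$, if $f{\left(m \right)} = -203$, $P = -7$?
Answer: $- \frac{28661}{6705} \approx -4.2746$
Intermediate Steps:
$B{\left(n,M \right)} = 6 \left(-7 + M\right)^{2}$ ($B{\left(n,M \right)} = 6 \left(M - 7\right)^{2} = 6 \left(-7 + M\right)^{2}$)
$\frac{B{\left(110,-31 \right)} - 37325}{f{\left(-90 \right)} + 6908} = \frac{6 \left(-7 - 31\right)^{2} - 37325}{-203 + 6908} = \frac{6 \left(-38\right)^{2} - 37325}{6705} = \left(6 \cdot 1444 - 37325\right) \frac{1}{6705} = \left(8664 - 37325\right) \frac{1}{6705} = \left(-28661\right) \frac{1}{6705} = - \frac{28661}{6705}$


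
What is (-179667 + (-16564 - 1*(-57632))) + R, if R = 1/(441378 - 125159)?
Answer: -43827637180/316219 ≈ -1.3860e+5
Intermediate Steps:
R = 1/316219 ≈ 3.1624e-6
(-179667 + (-16564 - 1*(-57632))) + R = (-179667 + (-16564 - 1*(-57632))) + 1/316219 = (-179667 + (-16564 + 57632)) + 1/316219 = (-179667 + 41068) + 1/316219 = -138599 + 1/316219 = -43827637180/316219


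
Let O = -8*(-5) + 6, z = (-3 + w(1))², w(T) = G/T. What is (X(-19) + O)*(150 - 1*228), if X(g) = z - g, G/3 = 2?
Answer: -5772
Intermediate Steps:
G = 6 (G = 3*2 = 6)
w(T) = 6/T
z = 9 (z = (-3 + 6/1)² = (-3 + 6*1)² = (-3 + 6)² = 3² = 9)
X(g) = 9 - g
O = 46 (O = 40 + 6 = 46)
(X(-19) + O)*(150 - 1*228) = ((9 - 1*(-19)) + 46)*(150 - 1*228) = ((9 + 19) + 46)*(150 - 228) = (28 + 46)*(-78) = 74*(-78) = -5772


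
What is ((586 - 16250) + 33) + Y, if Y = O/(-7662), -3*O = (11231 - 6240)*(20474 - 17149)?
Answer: -342699091/22986 ≈ -14909.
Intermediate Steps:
O = -16595075/3 (O = -(11231 - 6240)*(20474 - 17149)/3 = -4991*3325/3 = -⅓*16595075 = -16595075/3 ≈ -5.5317e+6)
Y = 16595075/22986 (Y = -16595075/3/(-7662) = -16595075/3*(-1/7662) = 16595075/22986 ≈ 721.96)
((586 - 16250) + 33) + Y = ((586 - 16250) + 33) + 16595075/22986 = (-15664 + 33) + 16595075/22986 = -15631 + 16595075/22986 = -342699091/22986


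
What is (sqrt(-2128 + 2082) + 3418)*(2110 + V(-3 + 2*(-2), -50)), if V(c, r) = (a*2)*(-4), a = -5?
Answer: 7348700 + 2150*I*sqrt(46) ≈ 7.3487e+6 + 14582.0*I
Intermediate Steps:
V(c, r) = 40 (V(c, r) = -5*2*(-4) = -10*(-4) = 40)
(sqrt(-2128 + 2082) + 3418)*(2110 + V(-3 + 2*(-2), -50)) = (sqrt(-2128 + 2082) + 3418)*(2110 + 40) = (sqrt(-46) + 3418)*2150 = (I*sqrt(46) + 3418)*2150 = (3418 + I*sqrt(46))*2150 = 7348700 + 2150*I*sqrt(46)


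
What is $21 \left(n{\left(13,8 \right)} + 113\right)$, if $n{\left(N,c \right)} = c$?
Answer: $2541$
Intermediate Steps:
$21 \left(n{\left(13,8 \right)} + 113\right) = 21 \left(8 + 113\right) = 21 \cdot 121 = 2541$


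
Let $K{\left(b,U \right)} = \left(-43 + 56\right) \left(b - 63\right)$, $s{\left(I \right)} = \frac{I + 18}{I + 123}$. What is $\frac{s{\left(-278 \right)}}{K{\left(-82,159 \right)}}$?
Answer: $- \frac{4}{4495} \approx -0.00088988$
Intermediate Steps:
$s{\left(I \right)} = \frac{18 + I}{123 + I}$
$K{\left(b,U \right)} = -819 + 13 b$ ($K{\left(b,U \right)} = 13 \left(-63 + b\right) = -819 + 13 b$)
$\frac{s{\left(-278 \right)}}{K{\left(-82,159 \right)}} = \frac{\frac{1}{123 - 278} \left(18 - 278\right)}{-819 + 13 \left(-82\right)} = \frac{\frac{1}{-155} \left(-260\right)}{-819 - 1066} = \frac{\left(- \frac{1}{155}\right) \left(-260\right)}{-1885} = \frac{52}{31} \left(- \frac{1}{1885}\right) = - \frac{4}{4495}$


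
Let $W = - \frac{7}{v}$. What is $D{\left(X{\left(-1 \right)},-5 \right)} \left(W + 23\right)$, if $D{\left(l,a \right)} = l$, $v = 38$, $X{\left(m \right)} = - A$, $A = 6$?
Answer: $- \frac{2601}{19} \approx -136.89$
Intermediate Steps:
$X{\left(m \right)} = -6$ ($X{\left(m \right)} = \left(-1\right) 6 = -6$)
$W = - \frac{7}{38} \approx -0.18421$
$D{\left(X{\left(-1 \right)},-5 \right)} \left(W + 23\right) = - 6 \left(- \frac{7}{38} + 23\right) = \left(-6\right) \frac{867}{38} = - \frac{2601}{19}$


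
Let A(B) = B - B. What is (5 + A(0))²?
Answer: 25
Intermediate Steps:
A(B) = 0
(5 + A(0))² = (5 + 0)² = 5² = 25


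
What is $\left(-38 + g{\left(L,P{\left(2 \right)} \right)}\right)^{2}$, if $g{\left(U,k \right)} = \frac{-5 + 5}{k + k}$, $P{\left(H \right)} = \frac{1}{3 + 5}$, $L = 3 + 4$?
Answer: $1444$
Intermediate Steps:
$L = 7$
$P{\left(H \right)} = \frac{1}{8}$
$g{\left(U,k \right)} = 0$ ($g{\left(U,k \right)} = \frac{0}{2 k} = 0 \frac{1}{2 k} = 0$)
$\left(-38 + g{\left(L,P{\left(2 \right)} \right)}\right)^{2} = \left(-38 + 0\right)^{2} = \left(-38\right)^{2} = 1444$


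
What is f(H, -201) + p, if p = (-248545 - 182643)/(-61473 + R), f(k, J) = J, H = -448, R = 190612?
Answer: -26388127/129139 ≈ -204.34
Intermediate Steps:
p = -431188/129139 (p = (-248545 - 182643)/(-61473 + 190612) = -431188/129139 ≈ -3.3389)
f(H, -201) + p = -201 - 431188/129139 = -26388127/129139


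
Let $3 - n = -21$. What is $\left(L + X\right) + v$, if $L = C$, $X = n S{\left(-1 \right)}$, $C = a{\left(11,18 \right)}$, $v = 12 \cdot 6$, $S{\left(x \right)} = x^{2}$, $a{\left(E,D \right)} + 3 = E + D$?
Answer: $122$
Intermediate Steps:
$n = 24$ ($n = 3 - -21 = 3 + 21 = 24$)
$a{\left(E,D \right)} = -3 + D + E$ ($a{\left(E,D \right)} = -3 + \left(E + D\right) = -3 + \left(D + E\right) = -3 + D + E$)
$v = 72$
$C = 26$ ($C = -3 + 18 + 11 = 26$)
$X = 24$ ($X = 24 \left(-1\right)^{2} = 24 \cdot 1 = 24$)
$L = 26$
$\left(L + X\right) + v = \left(26 + 24\right) + 72 = 50 + 72 = 122$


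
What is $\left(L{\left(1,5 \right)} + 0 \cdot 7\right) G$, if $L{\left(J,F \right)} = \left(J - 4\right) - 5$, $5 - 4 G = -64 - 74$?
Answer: $-286$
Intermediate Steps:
$G = \frac{143}{4}$ ($G = \frac{5}{4} - \frac{-64 - 74}{4} = \frac{5}{4} - - \frac{69}{2} = \frac{5}{4} + \frac{69}{2} = \frac{143}{4} \approx 35.75$)
$L{\left(J,F \right)} = -9 + J$ ($L{\left(J,F \right)} = \left(-4 + J\right) - 5 = -9 + J$)
$\left(L{\left(1,5 \right)} + 0 \cdot 7\right) G = \left(\left(-9 + 1\right) + 0 \cdot 7\right) \frac{143}{4} = \left(-8 + 0\right) \frac{143}{4} = \left(-8\right) \frac{143}{4} = -286$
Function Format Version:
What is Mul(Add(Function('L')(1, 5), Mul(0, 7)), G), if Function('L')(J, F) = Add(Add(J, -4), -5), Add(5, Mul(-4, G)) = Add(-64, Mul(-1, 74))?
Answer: -286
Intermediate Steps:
G = Rational(143, 4) (G = Add(Rational(5, 4), Mul(Rational(-1, 4), Add(-64, Mul(-1, 74)))) = Add(Rational(5, 4), Mul(Rational(-1, 4), Add(-64, -74))) = Add(Rational(5, 4), Mul(Rational(-1, 4), -138)) = Add(Rational(5, 4), Rational(69, 2)) = Rational(143, 4) ≈ 35.750)
Function('L')(J, F) = Add(-9, J) (Function('L')(J, F) = Add(Add(-4, J), -5) = Add(-9, J))
Mul(Add(Function('L')(1, 5), Mul(0, 7)), G) = Mul(Add(Add(-9, 1), Mul(0, 7)), Rational(143, 4)) = Mul(Add(-8, 0), Rational(143, 4)) = Mul(-8, Rational(143, 4)) = -286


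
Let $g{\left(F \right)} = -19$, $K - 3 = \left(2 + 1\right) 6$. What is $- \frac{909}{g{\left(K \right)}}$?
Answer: $\frac{909}{19} \approx 47.842$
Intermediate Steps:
$K = 21$ ($K = 3 + \left(2 + 1\right) 6 = 3 + 3 \cdot 6 = 3 + 18 = 21$)
$- \frac{909}{g{\left(K \right)}} = - \frac{909}{-19} = \left(-909\right) \left(- \frac{1}{19}\right) = \frac{909}{19}$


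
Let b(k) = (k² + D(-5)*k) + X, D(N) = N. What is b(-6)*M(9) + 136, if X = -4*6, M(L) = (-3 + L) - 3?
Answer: 262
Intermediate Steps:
M(L) = -6 + L
X = -24
b(k) = -24 + k² - 5*k (b(k) = (k² - 5*k) - 24 = -24 + k² - 5*k)
b(-6)*M(9) + 136 = (-24 + (-6)² - 5*(-6))*(-6 + 9) + 136 = (-24 + 36 + 30)*3 + 136 = 42*3 + 136 = 126 + 136 = 262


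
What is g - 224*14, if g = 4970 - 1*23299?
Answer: -21465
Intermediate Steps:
g = -18329 (g = 4970 - 23299 = -18329)
g - 224*14 = -18329 - 224*14 = -18329 - 3136 = -21465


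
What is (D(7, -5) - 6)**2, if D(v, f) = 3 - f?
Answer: 4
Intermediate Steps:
(D(7, -5) - 6)**2 = ((3 - 1*(-5)) - 6)**2 = ((3 + 5) - 6)**2 = (8 - 6)**2 = 2**2 = 4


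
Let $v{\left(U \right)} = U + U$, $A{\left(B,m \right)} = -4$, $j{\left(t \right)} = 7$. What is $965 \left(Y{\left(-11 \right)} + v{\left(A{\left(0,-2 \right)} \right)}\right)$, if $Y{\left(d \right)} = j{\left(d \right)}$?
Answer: $-965$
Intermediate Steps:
$Y{\left(d \right)} = 7$
$v{\left(U \right)} = 2 U$
$965 \left(Y{\left(-11 \right)} + v{\left(A{\left(0,-2 \right)} \right)}\right) = 965 \left(7 + 2 \left(-4\right)\right) = 965 \left(7 - 8\right) = 965 \left(-1\right) = -965$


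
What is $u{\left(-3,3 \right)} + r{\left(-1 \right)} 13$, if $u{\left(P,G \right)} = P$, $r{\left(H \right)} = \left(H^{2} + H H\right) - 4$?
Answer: $-29$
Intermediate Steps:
$r{\left(H \right)} = -4 + 2 H^{2}$ ($r{\left(H \right)} = \left(H^{2} + H^{2}\right) - 4 = 2 H^{2} - 4 = -4 + 2 H^{2}$)
$u{\left(-3,3 \right)} + r{\left(-1 \right)} 13 = -3 + \left(-4 + 2 \left(-1\right)^{2}\right) 13 = -3 + \left(-4 + 2 \cdot 1\right) 13 = -3 + \left(-4 + 2\right) 13 = -3 - 26 = -29$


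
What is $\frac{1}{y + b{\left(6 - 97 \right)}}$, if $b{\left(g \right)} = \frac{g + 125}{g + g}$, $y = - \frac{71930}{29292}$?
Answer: $- \frac{1332786}{3521797} \approx -0.37844$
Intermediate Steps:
$y = - \frac{35965}{14646}$ ($y = \left(-71930\right) \frac{1}{29292} = - \frac{35965}{14646} \approx -2.4556$)
$b{\left(g \right)} = \frac{125 + g}{2 g}$
$\frac{1}{y + b{\left(6 - 97 \right)}} = \frac{1}{- \frac{35965}{14646} + \frac{125 + \left(6 - 97\right)}{2 \left(6 - 97\right)}} = \frac{1}{- \frac{35965}{14646} + \frac{125 - 91}{2 \left(-91\right)}} = \frac{1}{- \frac{35965}{14646} + \frac{1}{2} \left(- \frac{1}{91}\right) 34} = \frac{1}{- \frac{35965}{14646} - \frac{17}{91}} = \frac{1}{- \frac{3521797}{1332786}} = - \frac{1332786}{3521797}$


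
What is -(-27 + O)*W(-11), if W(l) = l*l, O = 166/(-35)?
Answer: 134431/35 ≈ 3840.9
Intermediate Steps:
O = -166/35 (O = 166*(-1/35) = -166/35 ≈ -4.7429)
W(l) = l²
-(-27 + O)*W(-11) = -(-27 - 166/35)*(-11)² = -(-1111)*121/35 = -1*(-134431/35) = 134431/35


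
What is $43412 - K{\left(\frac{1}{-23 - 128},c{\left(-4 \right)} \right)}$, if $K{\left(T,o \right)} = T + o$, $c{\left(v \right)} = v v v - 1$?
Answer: $\frac{6565028}{151} \approx 43477.0$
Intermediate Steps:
$c{\left(v \right)} = -1 + v^{3}$ ($c{\left(v \right)} = v v^{2} - 1 = v^{3} - 1 = -1 + v^{3}$)
$43412 - K{\left(\frac{1}{-23 - 128},c{\left(-4 \right)} \right)} = 43412 - \left(\frac{1}{-23 - 128} + \left(-1 + \left(-4\right)^{3}\right)\right) = 43412 - \left(\frac{1}{-151} - 65\right) = 43412 - \left(- \frac{1}{151} - 65\right) = 43412 - - \frac{9816}{151} = 43412 + \frac{9816}{151} = \frac{6565028}{151}$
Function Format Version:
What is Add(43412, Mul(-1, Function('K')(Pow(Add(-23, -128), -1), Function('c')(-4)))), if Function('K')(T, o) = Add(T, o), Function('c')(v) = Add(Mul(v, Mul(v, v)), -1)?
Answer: Rational(6565028, 151) ≈ 43477.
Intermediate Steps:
Function('c')(v) = Add(-1, Pow(v, 3)) (Function('c')(v) = Add(Mul(v, Pow(v, 2)), -1) = Add(Pow(v, 3), -1) = Add(-1, Pow(v, 3)))
Add(43412, Mul(-1, Function('K')(Pow(Add(-23, -128), -1), Function('c')(-4)))) = Add(43412, Mul(-1, Add(Pow(Add(-23, -128), -1), Add(-1, Pow(-4, 3))))) = Add(43412, Mul(-1, Add(Pow(-151, -1), Add(-1, -64)))) = Add(43412, Mul(-1, Add(Rational(-1, 151), -65))) = Add(43412, Mul(-1, Rational(-9816, 151))) = Add(43412, Rational(9816, 151)) = Rational(6565028, 151)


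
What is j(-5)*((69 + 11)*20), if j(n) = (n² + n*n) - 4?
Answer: 73600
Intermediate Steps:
j(n) = -4 + 2*n² (j(n) = (n² + n²) - 4 = 2*n² - 4 = -4 + 2*n²)
j(-5)*((69 + 11)*20) = (-4 + 2*(-5)²)*((69 + 11)*20) = (-4 + 2*25)*(80*20) = (-4 + 50)*1600 = 46*1600 = 73600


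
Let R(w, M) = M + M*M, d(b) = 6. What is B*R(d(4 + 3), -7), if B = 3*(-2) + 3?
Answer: -126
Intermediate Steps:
R(w, M) = M + M²
B = -3 (B = -6 + 3 = -3)
B*R(d(4 + 3), -7) = -(-21)*(1 - 7) = -(-21)*(-6) = -3*42 = -126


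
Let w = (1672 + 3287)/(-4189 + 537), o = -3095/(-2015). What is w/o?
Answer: -1998477/2260588 ≈ -0.88405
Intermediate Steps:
o = 619/403 (o = -3095*(-1/2015) = 619/403 ≈ 1.5360)
w = -4959/3652 (w = 4959/(-3652) = 4959*(-1/3652) = -4959/3652 ≈ -1.3579)
w/o = -4959/(3652*619/403) = -4959/3652*403/619 = -1998477/2260588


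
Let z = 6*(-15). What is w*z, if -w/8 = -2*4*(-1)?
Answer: 5760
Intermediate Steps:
z = -90
w = -64 (w = -8*(-2*4)*(-1) = -(-64)*(-1) = -8*8 = -64)
w*z = -64*(-90) = 5760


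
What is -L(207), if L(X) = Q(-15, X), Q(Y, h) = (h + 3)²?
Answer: -44100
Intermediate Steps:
Q(Y, h) = (3 + h)²
L(X) = (3 + X)²
-L(207) = -(3 + 207)² = -1*210² = -1*44100 = -44100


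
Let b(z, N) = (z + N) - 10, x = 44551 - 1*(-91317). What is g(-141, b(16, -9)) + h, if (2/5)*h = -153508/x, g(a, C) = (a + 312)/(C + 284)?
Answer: -42302971/19089454 ≈ -2.2160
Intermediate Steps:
x = 135868 (x = 44551 + 91317 = 135868)
b(z, N) = -10 + N + z (b(z, N) = (N + z) - 10 = -10 + N + z)
g(a, C) = (312 + a)/(284 + C)
h = -191885/67934 (h = 5*(-153508/135868)/2 = 5*(-153508*1/135868)/2 = (5/2)*(-38377/33967) = -191885/67934 ≈ -2.8246)
g(-141, b(16, -9)) + h = (312 - 141)/(284 + (-10 - 9 + 16)) - 191885/67934 = 171/(284 - 3) - 191885/67934 = 171/281 - 191885/67934 = -42302971/19089454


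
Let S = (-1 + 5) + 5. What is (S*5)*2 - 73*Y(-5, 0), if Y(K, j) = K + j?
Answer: 455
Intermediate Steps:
S = 9 (S = 4 + 5 = 9)
(S*5)*2 - 73*Y(-5, 0) = (9*5)*2 - 73*(-5 + 0) = 45*2 - 73*(-5) = 90 + 365 = 455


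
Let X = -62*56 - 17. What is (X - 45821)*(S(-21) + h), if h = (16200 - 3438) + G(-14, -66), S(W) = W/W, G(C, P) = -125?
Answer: -623179780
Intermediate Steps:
S(W) = 1
h = 12637 (h = (16200 - 3438) - 125 = 12762 - 125 = 12637)
X = -3489 (X = -3472 - 17 = -3489)
(X - 45821)*(S(-21) + h) = (-3489 - 45821)*(1 + 12637) = -49310*12638 = -623179780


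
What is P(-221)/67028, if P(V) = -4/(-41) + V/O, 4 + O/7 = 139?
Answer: -5281/2596999860 ≈ -2.0335e-6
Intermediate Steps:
O = 945 (O = -28 + 7*139 = -28 + 973 = 945)
P(V) = 4/41 + V/945 (P(V) = -4/(-41) + V/945 = -4*(-1/41) + V*(1/945) = 4/41 + V/945)
P(-221)/67028 = (4/41 + (1/945)*(-221))/67028 = (4/41 - 221/945)*(1/67028) = -5281/38745*1/67028 = -5281/2596999860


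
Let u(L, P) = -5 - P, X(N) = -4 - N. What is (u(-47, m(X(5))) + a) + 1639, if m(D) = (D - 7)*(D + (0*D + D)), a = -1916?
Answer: -570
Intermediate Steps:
m(D) = 2*D*(-7 + D) (m(D) = (-7 + D)*(D + (0 + D)) = (-7 + D)*(D + D) = (-7 + D)*(2*D) = 2*D*(-7 + D))
(u(-47, m(X(5))) + a) + 1639 = ((-5 - 2*(-4 - 1*5)*(-7 + (-4 - 1*5))) - 1916) + 1639 = ((-5 - 2*(-4 - 5)*(-7 + (-4 - 5))) - 1916) + 1639 = ((-5 - 2*(-9)*(-7 - 9)) - 1916) + 1639 = ((-5 - 2*(-9)*(-16)) - 1916) + 1639 = ((-5 - 1*288) - 1916) + 1639 = ((-5 - 288) - 1916) + 1639 = (-293 - 1916) + 1639 = -2209 + 1639 = -570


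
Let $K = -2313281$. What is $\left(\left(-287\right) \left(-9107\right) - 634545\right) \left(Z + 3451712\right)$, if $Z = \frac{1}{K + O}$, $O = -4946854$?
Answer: $\frac{49597642227911084516}{7260135} \approx 6.8315 \cdot 10^{12}$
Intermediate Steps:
$Z = - \frac{1}{7260135}$ ($Z = \frac{1}{-2313281 - 4946854} = \frac{1}{-7260135} = - \frac{1}{7260135} \approx -1.3774 \cdot 10^{-7}$)
$\left(\left(-287\right) \left(-9107\right) - 634545\right) \left(Z + 3451712\right) = \left(\left(-287\right) \left(-9107\right) - 634545\right) \left(- \frac{1}{7260135} + 3451712\right) = \left(2613709 - 634545\right) \frac{25059895101119}{7260135} = 1979164 \cdot \frac{25059895101119}{7260135} = \frac{49597642227911084516}{7260135}$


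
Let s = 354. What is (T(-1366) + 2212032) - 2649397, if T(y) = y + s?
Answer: -438377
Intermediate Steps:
T(y) = 354 + y (T(y) = y + 354 = 354 + y)
(T(-1366) + 2212032) - 2649397 = ((354 - 1366) + 2212032) - 2649397 = (-1012 + 2212032) - 2649397 = 2211020 - 2649397 = -438377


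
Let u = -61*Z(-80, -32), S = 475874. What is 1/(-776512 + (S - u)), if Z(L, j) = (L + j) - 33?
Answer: -1/309483 ≈ -3.2312e-6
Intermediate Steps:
Z(L, j) = -33 + L + j
u = 8845 (u = -61*(-33 - 80 - 32) = -61*(-145) = 8845)
1/(-776512 + (S - u)) = 1/(-776512 + (475874 - 1*8845)) = 1/(-776512 + (475874 - 8845)) = 1/(-776512 + 467029) = 1/(-309483) = -1/309483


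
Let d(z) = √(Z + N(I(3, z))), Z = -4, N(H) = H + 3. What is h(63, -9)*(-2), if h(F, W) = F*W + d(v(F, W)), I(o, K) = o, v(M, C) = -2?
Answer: 1134 - 2*√2 ≈ 1131.2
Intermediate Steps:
N(H) = 3 + H
d(z) = √2 (d(z) = √(-4 + (3 + 3)) = √(-4 + 6) = √2)
h(F, W) = √2 + F*W (h(F, W) = F*W + √2 = √2 + F*W)
h(63, -9)*(-2) = (√2 + 63*(-9))*(-2) = (√2 - 567)*(-2) = (-567 + √2)*(-2) = 1134 - 2*√2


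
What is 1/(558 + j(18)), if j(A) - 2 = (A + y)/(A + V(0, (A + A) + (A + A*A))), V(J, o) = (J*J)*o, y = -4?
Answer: 9/5047 ≈ 0.0017832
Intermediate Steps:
V(J, o) = o*J² (V(J, o) = J²*o = o*J²)
j(A) = 2 + (-4 + A)/A (j(A) = 2 + (A - 4)/(A + ((A + A) + (A + A*A))*0²) = 2 + (-4 + A)/(A + (2*A + (A + A²))*0) = 2 + (-4 + A)/(A + (A² + 3*A)*0) = 2 + (-4 + A)/(A + 0) = 2 + (-4 + A)/A)
1/(558 + j(18)) = 1/(558 + (3 - 4/18)) = 1/(558 + (3 - 4*1/18)) = 1/(558 + (3 - 2/9)) = 1/(558 + 25/9) = 1/(5047/9) = 9/5047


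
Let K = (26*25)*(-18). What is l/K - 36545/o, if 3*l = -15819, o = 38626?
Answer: -111950801/225962100 ≈ -0.49544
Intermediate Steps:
l = -5273 (l = (⅓)*(-15819) = -5273)
K = -11700 (K = 650*(-18) = -11700)
l/K - 36545/o = -5273/(-11700) - 36545/38626 = -5273*(-1/11700) - 36545*1/38626 = 5273/11700 - 36545/38626 = -111950801/225962100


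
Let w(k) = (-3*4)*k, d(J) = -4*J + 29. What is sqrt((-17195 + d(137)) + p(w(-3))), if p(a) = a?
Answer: I*sqrt(17678) ≈ 132.96*I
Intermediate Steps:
d(J) = 29 - 4*J
w(k) = -12*k
sqrt((-17195 + d(137)) + p(w(-3))) = sqrt((-17195 + (29 - 4*137)) - 12*(-3)) = sqrt((-17195 + (29 - 548)) + 36) = sqrt((-17195 - 519) + 36) = sqrt(-17714 + 36) = sqrt(-17678) = I*sqrt(17678)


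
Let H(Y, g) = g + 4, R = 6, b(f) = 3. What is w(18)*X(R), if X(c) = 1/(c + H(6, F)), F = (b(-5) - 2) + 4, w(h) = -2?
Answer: -2/15 ≈ -0.13333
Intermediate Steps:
F = 5 (F = (3 - 2) + 4 = 1 + 4 = 5)
H(Y, g) = 4 + g
X(c) = 1/(9 + c) (X(c) = 1/(c + (4 + 5)) = 1/(c + 9) = 1/(9 + c))
w(18)*X(R) = -2/(9 + 6) = -2/15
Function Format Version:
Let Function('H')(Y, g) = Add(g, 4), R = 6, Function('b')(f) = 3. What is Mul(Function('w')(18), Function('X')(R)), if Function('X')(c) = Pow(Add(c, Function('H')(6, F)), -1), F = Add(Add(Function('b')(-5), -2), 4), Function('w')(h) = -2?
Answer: Rational(-2, 15) ≈ -0.13333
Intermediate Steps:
F = 5 (F = Add(Add(3, -2), 4) = Add(1, 4) = 5)
Function('H')(Y, g) = Add(4, g)
Function('X')(c) = Pow(Add(9, c), -1) (Function('X')(c) = Pow(Add(c, Add(4, 5)), -1) = Pow(Add(c, 9), -1) = Pow(Add(9, c), -1))
Mul(Function('w')(18), Function('X')(R)) = Mul(-2, Pow(Add(9, 6), -1)) = Mul(-2, Pow(15, -1)) = Mul(-2, Rational(1, 15)) = Rational(-2, 15)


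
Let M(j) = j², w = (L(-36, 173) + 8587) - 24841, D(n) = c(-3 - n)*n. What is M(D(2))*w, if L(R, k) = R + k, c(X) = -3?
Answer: -580212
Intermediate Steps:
D(n) = -3*n
w = -16117 (w = ((-36 + 173) + 8587) - 24841 = (137 + 8587) - 24841 = 8724 - 24841 = -16117)
M(D(2))*w = (-3*2)²*(-16117) = (-6)²*(-16117) = 36*(-16117) = -580212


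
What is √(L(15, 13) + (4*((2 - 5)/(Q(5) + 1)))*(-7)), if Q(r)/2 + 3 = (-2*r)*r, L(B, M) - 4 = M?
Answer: 9*√5/5 ≈ 4.0249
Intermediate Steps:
L(B, M) = 4 + M
Q(r) = -6 - 4*r² (Q(r) = -6 + 2*((-2*r)*r) = -6 + 2*(-2*r²) = -6 - 4*r²)
√(L(15, 13) + (4*((2 - 5)/(Q(5) + 1)))*(-7)) = √((4 + 13) + (4*((2 - 5)/((-6 - 4*5²) + 1)))*(-7)) = √(17 + (4*(-3/((-6 - 4*25) + 1)))*(-7)) = √(17 + (4*(-3/((-6 - 100) + 1)))*(-7)) = √(17 + (4*(-3/(-106 + 1)))*(-7)) = √(17 + (4*(-3/(-105)))*(-7)) = √(17 + (4*(-3*(-1/105)))*(-7)) = √(17 + (4*(1/35))*(-7)) = √(17 + (4/35)*(-7)) = √(17 - ⅘) = √(81/5) = 9*√5/5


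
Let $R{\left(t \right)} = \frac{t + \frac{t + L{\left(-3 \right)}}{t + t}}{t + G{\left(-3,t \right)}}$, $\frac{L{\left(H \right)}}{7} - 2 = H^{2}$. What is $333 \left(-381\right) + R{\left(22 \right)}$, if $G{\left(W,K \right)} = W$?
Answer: $- \frac{9642251}{76} \approx -1.2687 \cdot 10^{5}$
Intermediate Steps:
$L{\left(H \right)} = 14 + 7 H^{2}$
$R{\left(t \right)} = \frac{t + \frac{77 + t}{2 t}}{-3 + t}$ ($R{\left(t \right)} = \frac{t + \frac{t + \left(14 + 7 \left(-3\right)^{2}\right)}{t + t}}{t - 3} = \frac{t + \frac{t + \left(14 + 7 \cdot 9\right)}{2 t}}{-3 + t} = \frac{t + \left(t + \left(14 + 63\right)\right) \frac{1}{2 t}}{-3 + t} = \frac{t + \left(t + 77\right) \frac{1}{2 t}}{-3 + t} = \frac{t + \left(77 + t\right) \frac{1}{2 t}}{-3 + t} = \frac{t + \frac{77 + t}{2 t}}{-3 + t}$)
$333 \left(-381\right) + R{\left(22 \right)} = 333 \left(-381\right) + \frac{77 + 22 + 2 \cdot 22^{2}}{2 \cdot 22 \left(-3 + 22\right)} = -126873 + \frac{1}{2} \cdot \frac{1}{22} \cdot \frac{1}{19} \left(77 + 22 + 2 \cdot 484\right) = -126873 + \frac{1}{2} \cdot \frac{1}{22} \cdot \frac{1}{19} \left(77 + 22 + 968\right) = -126873 + \frac{1}{2} \cdot \frac{1}{22} \cdot \frac{1}{19} \cdot 1067 = -126873 + \frac{97}{76} = - \frac{9642251}{76}$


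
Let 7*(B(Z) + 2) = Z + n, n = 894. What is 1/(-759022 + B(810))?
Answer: -7/5311464 ≈ -1.3179e-6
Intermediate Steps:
B(Z) = 880/7 + Z/7 (B(Z) = -2 + (Z + 894)/7 = -2 + (894 + Z)/7 = -2 + (894/7 + Z/7) = 880/7 + Z/7)
1/(-759022 + B(810)) = 1/(-759022 + (880/7 + (⅐)*810)) = 1/(-759022 + (880/7 + 810/7)) = 1/(-759022 + 1690/7) = 1/(-5311464/7) = -7/5311464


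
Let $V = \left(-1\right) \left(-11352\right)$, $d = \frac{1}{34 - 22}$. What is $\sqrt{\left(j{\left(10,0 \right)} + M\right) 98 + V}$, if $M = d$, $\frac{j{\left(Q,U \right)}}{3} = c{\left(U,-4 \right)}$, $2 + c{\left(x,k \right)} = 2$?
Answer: $\frac{\sqrt{408966}}{6} \approx 106.58$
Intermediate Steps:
$c{\left(x,k \right)} = 0$ ($c{\left(x,k \right)} = -2 + 2 = 0$)
$j{\left(Q,U \right)} = 0$ ($j{\left(Q,U \right)} = 3 \cdot 0 = 0$)
$d = \frac{1}{12} \approx 0.083333$
$M = \frac{1}{12} \approx 0.083333$
$V = 11352$
$\sqrt{\left(j{\left(10,0 \right)} + M\right) 98 + V} = \sqrt{\left(0 + \frac{1}{12}\right) 98 + 11352} = \sqrt{\frac{1}{12} \cdot 98 + 11352} = \sqrt{\frac{49}{6} + 11352} = \sqrt{\frac{68161}{6}} = \frac{\sqrt{408966}}{6}$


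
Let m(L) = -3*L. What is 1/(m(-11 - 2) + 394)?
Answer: 1/433 ≈ 0.0023095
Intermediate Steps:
1/(m(-11 - 2) + 394) = 1/(-3*(-11 - 2) + 394) = 1/(-3*(-13) + 394) = 1/(39 + 394) = 1/433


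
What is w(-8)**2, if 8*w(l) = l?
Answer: 1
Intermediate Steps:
w(l) = l/8
w(-8)**2 = ((1/8)*(-8))**2 = (-1)**2 = 1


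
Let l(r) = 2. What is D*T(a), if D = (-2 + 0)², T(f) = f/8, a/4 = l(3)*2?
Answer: 8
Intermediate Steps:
a = 16 (a = 4*(2*2) = 4*4 = 16)
T(f) = f/8 (T(f) = f*(⅛) = f/8)
D = 4 (D = (-2)² = 4)
D*T(a) = 4*((⅛)*16) = 4*2 = 8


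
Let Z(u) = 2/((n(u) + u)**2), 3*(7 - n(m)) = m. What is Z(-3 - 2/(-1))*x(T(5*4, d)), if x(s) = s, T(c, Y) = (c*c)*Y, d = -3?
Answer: -21600/361 ≈ -59.834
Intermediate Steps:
n(m) = 7 - m/3
T(c, Y) = Y*c**2 (T(c, Y) = c**2*Y = Y*c**2)
Z(u) = 2/(7 + 2*u/3)**2 (Z(u) = 2/(((7 - u/3) + u)**2) = 2/((7 + 2*u/3)**2) = 2/(7 + 2*u/3)**2)
Z(-3 - 2/(-1))*x(T(5*4, d)) = (18/(21 + 2*(-3 - 2/(-1)))**2)*(-3*(5*4)**2) = (18/(21 + 2*(-3 - 2*(-1)))**2)*(-3*20**2) = (18/(21 + 2*(-3 + 2))**2)*(-3*400) = (18/(21 + 2*(-1))**2)*(-1200) = (18/(21 - 2)**2)*(-1200) = (18/19**2)*(-1200) = (18*(1/361))*(-1200) = (18/361)*(-1200) = -21600/361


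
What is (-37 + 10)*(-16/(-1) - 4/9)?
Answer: -420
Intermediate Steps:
(-37 + 10)*(-16/(-1) - 4/9) = -27*(-16*(-1) - 4*1/9) = -27*(16 - 4/9) = -27*140/9 = -420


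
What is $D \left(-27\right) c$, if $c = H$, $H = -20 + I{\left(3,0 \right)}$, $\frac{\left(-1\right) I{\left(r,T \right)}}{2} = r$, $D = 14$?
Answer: $9828$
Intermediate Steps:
$I{\left(r,T \right)} = - 2 r$
$H = -26$ ($H = -20 - 6 = -26$)
$c = -26$
$D \left(-27\right) c = 14 \left(-27\right) \left(-26\right) = \left(-378\right) \left(-26\right) = 9828$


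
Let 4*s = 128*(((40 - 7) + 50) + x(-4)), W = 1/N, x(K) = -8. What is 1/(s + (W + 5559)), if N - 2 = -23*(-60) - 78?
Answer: 1304/10378537 ≈ 0.00012564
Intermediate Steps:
N = 1304 (N = 2 + (-23*(-60) - 78) = 2 + (1380 - 78) = 2 + 1302 = 1304)
W = 1/1304 ≈ 0.00076687
s = 2400 (s = (128*(((40 - 7) + 50) - 8))/4 = (128*((33 + 50) - 8))/4 = (128*(83 - 8))/4 = (128*75)/4 = (1/4)*9600 = 2400)
1/(s + (W + 5559)) = 1/(2400 + (1/1304 + 5559)) = 1/(2400 + 7248937/1304) = 1/(10378537/1304) = 1304/10378537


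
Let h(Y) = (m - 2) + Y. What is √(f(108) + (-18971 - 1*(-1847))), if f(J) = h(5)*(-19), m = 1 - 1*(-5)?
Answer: I*√17295 ≈ 131.51*I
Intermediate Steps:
m = 6 (m = 1 + 5 = 6)
h(Y) = 4 + Y (h(Y) = (6 - 2) + Y = 4 + Y)
f(J) = -171 (f(J) = (4 + 5)*(-19) = 9*(-19) = -171)
√(f(108) + (-18971 - 1*(-1847))) = √(-171 + (-18971 - 1*(-1847))) = √(-171 + (-18971 + 1847)) = √(-171 - 17124) = √(-17295) = I*√17295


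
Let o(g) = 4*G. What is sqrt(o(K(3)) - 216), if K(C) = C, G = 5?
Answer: 14*I ≈ 14.0*I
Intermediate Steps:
o(g) = 20 (o(g) = 4*5 = 20)
sqrt(o(K(3)) - 216) = sqrt(20 - 216) = sqrt(-196) = 14*I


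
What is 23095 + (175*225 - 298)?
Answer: 62172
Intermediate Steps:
23095 + (175*225 - 298) = 23095 + (39375 - 298) = 23095 + 39077 = 62172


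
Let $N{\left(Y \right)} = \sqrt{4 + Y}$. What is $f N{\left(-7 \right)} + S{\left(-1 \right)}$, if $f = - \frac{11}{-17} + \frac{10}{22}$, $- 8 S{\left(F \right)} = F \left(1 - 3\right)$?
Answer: $- \frac{1}{4} + \frac{206 i \sqrt{3}}{187} \approx -0.25 + 1.908 i$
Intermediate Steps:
$S{\left(F \right)} = \frac{F}{4}$ ($S{\left(F \right)} = - \frac{F \left(1 - 3\right)}{8} = - \frac{F \left(-2\right)}{8} = - \frac{\left(-2\right) F}{8} = \frac{F}{4}$)
$f = \frac{206}{187}$ ($f = \left(-11\right) \left(- \frac{1}{17}\right) + 10 \cdot \frac{1}{22} = \frac{11}{17} + \frac{5}{11} = \frac{206}{187} \approx 1.1016$)
$f N{\left(-7 \right)} + S{\left(-1 \right)} = \frac{206 \sqrt{4 - 7}}{187} + \frac{1}{4} \left(-1\right) = \frac{206 \sqrt{-3}}{187} - \frac{1}{4} = \frac{206 i \sqrt{3}}{187} - \frac{1}{4} = - \frac{1}{4} + \frac{206 i \sqrt{3}}{187}$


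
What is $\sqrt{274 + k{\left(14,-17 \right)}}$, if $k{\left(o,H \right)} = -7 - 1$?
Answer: $\sqrt{266} \approx 16.31$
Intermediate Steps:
$k{\left(o,H \right)} = -8$ ($k{\left(o,H \right)} = -7 - 1 = -8$)
$\sqrt{274 + k{\left(14,-17 \right)}} = \sqrt{274 - 8} = \sqrt{266}$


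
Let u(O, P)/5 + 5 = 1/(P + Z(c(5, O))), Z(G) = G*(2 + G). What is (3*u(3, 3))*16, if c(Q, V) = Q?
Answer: -22680/19 ≈ -1193.7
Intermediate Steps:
u(O, P) = -25 + 5/(35 + P) (u(O, P) = -25 + 5/(P + 5*(2 + 5)) = -25 + 5/(P + 5*7) = -25 + 5/(P + 35) = -25 + 5/(35 + P))
(3*u(3, 3))*16 = (3*(5*(-174 - 5*3)/(35 + 3)))*16 = (3*(5*(-174 - 15)/38))*16 = (3*(5*(1/38)*(-189)))*16 = (3*(-945/38))*16 = -2835/38*16 = -22680/19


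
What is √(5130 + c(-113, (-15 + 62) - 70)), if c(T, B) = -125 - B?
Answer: 2*√1257 ≈ 70.908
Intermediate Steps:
√(5130 + c(-113, (-15 + 62) - 70)) = √(5130 + (-125 - ((-15 + 62) - 70))) = √(5130 + (-125 - (47 - 70))) = √(5130 + (-125 - 1*(-23))) = √(5130 + (-125 + 23)) = √(5130 - 102) = √5028 = 2*√1257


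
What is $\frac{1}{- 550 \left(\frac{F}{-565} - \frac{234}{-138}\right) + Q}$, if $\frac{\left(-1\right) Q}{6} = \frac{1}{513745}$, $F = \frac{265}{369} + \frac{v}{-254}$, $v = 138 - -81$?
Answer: $- \frac{62572567399065}{58364495326556297} \approx -0.0010721$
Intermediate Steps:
$v = 219$ ($v = 138 + 81 = 219$)
$F = - \frac{13501}{93726}$ ($F = \frac{265}{369} + \frac{219}{-254} = 265 \cdot \frac{1}{369} + 219 \left(- \frac{1}{254}\right) = \frac{265}{369} - \frac{219}{254} = - \frac{13501}{93726} \approx -0.14405$)
$Q = - \frac{6}{513745} \approx -1.1679 \cdot 10^{-5}$
$\frac{1}{- 550 \left(\frac{F}{-565} - \frac{234}{-138}\right) + Q} = \frac{1}{- 550 \left(- \frac{13501}{93726 \left(-565\right)} - \frac{234}{-138}\right) - \frac{6}{513745}} = \frac{1}{- 550 \left(\left(- \frac{13501}{93726}\right) \left(- \frac{1}{565}\right) - - \frac{39}{23}\right) - \frac{6}{513745}} = \frac{1}{- 550 \left(\frac{13501}{52955190} + \frac{39}{23}\right) - \frac{6}{513745}} = \frac{1}{\left(-550\right) \frac{2065562933}{1217969370} - \frac{6}{513745}} = \frac{1}{- \frac{113605961315}{121796937} - \frac{6}{513745}} = \frac{1}{- \frac{58364495326556297}{62572567399065}} = - \frac{62572567399065}{58364495326556297}$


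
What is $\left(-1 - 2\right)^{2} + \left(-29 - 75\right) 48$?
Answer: $-4983$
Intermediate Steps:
$\left(-1 - 2\right)^{2} + \left(-29 - 75\right) 48 = \left(-3\right)^{2} + \left(-29 - 75\right) 48 = 9 - 4992 = -4983$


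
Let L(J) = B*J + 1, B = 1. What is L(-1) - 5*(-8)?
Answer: 40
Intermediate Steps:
L(J) = 1 + J (L(J) = 1*J + 1 = J + 1 = 1 + J)
L(-1) - 5*(-8) = (1 - 1) - 5*(-8) = 0 + 40 = 40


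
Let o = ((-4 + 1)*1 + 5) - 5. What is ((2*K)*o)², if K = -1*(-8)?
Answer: 2304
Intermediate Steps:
K = 8
o = -3 (o = (-3*1 + 5) - 5 = (-3 + 5) - 5 = 2 - 5 = -3)
((2*K)*o)² = ((2*8)*(-3))² = (16*(-3))² = (-48)² = 2304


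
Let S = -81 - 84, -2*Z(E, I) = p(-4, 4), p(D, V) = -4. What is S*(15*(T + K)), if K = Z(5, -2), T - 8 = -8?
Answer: -4950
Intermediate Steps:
T = 0 (T = 8 - 8 = 0)
Z(E, I) = 2 (Z(E, I) = -½*(-4) = 2)
K = 2
S = -165
S*(15*(T + K)) = -2475*(0 + 2) = -2475*2 = -165*30 = -4950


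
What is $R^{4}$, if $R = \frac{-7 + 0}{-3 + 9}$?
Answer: $\frac{2401}{1296} \approx 1.8526$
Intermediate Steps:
$R = - \frac{7}{6} \approx -1.1667$
$R^{4} = \left(- \frac{7}{6}\right)^{4} = \frac{2401}{1296}$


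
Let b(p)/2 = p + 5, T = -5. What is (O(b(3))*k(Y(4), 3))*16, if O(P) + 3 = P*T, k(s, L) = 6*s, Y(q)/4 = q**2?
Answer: -509952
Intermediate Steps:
b(p) = 10 + 2*p (b(p) = 2*(p + 5) = 2*(5 + p) = 10 + 2*p)
Y(q) = 4*q**2
O(P) = -3 - 5*P (O(P) = -3 + P*(-5) = -3 - 5*P)
(O(b(3))*k(Y(4), 3))*16 = ((-3 - 5*(10 + 2*3))*(6*(4*4**2)))*16 = ((-3 - 5*(10 + 6))*(6*(4*16)))*16 = ((-3 - 5*16)*(6*64))*16 = ((-3 - 80)*384)*16 = -83*384*16 = -31872*16 = -509952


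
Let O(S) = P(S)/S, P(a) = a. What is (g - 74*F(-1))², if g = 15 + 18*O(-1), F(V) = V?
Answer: 11449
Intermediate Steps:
O(S) = 1 (O(S) = S/S = 1)
g = 33 (g = 15 + 18*1 = 15 + 18 = 33)
(g - 74*F(-1))² = (33 - 74*(-1))² = (33 + 74)² = 107² = 11449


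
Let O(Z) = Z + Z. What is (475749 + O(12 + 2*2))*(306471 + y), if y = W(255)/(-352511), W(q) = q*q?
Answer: 51400683301185336/352511 ≈ 1.4581e+11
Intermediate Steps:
W(q) = q²
O(Z) = 2*Z
y = -65025/352511 (y = 255²/(-352511) = 65025*(-1/352511) = -65025/352511 ≈ -0.18446)
(475749 + O(12 + 2*2))*(306471 + y) = (475749 + 2*(12 + 2*2))*(306471 - 65025/352511) = (475749 + 2*(12 + 4))*(108034333656/352511) = (475749 + 2*16)*(108034333656/352511) = (475749 + 32)*(108034333656/352511) = 475781*(108034333656/352511) = 51400683301185336/352511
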